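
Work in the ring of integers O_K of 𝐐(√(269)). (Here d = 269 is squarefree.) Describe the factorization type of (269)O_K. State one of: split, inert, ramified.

ramified — (269) = 𝔭²

269 mod 4 = 1, hence disc K = 269 and O_K = ℤ[(1+√269)/2].
Ramification test: 269 | 269. The prime 269 ramifies in K.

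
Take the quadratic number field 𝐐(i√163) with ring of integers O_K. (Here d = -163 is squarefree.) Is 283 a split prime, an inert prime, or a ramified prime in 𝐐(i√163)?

Since -163 ≡ 1 mod 4, the ring of integers is ℤ[(1+√-163)/2] with discriminant -163.
disc(K) = -163 is not divisible by 283; 283 is unramified.
Compute (-163/283) via Euler: 120^((283-1)/2) mod 283 = 282, so (-163/283) = -1.
d is a non-residue mod p, hence 283 remains inert in O_K.

p is inert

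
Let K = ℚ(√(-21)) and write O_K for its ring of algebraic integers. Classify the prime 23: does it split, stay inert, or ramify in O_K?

-21 mod 4 = 3, hence disc K = 4·(-21) = -84 and O_K = ℤ[√-21].
23 ∤ -84, so 23 is unramified.
Legendre symbol by Euler's criterion: (-21/23) ≡ (-21)^11 ≡ 1 (mod 23), i.e. (-21/23) = 1.
(-21/23) = 1, so 23 splits.

split — (23) = 𝔭₁𝔭₂ with 𝔭₁ ≠ 𝔭₂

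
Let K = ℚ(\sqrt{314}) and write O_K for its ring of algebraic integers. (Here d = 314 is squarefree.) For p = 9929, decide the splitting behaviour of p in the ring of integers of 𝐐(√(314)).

d = 314 ≡ 2 (mod 4), so O_K = ℤ[√314] and disc(K) = 4d = 1256.
Since gcd(9929, 1256) = 1 the prime 9929 does not ramify.
Legendre symbol by Euler's criterion: (314/9929) ≡ 314^4964 ≡ 9928 (mod 9929), i.e. (314/9929) = -1.
d is a non-residue mod p, hence 9929 remains inert in O_K.

inert — (9929) stays prime in O_K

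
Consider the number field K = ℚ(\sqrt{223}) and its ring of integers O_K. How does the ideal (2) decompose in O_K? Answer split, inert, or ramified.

ramified — (2) = 𝔭²

d = 223 ≡ 3 (mod 4), so O_K = ℤ[√223] and disc(K) = 4d = 892.
Ramification test: 2 | 892. The prime 2 ramifies in K.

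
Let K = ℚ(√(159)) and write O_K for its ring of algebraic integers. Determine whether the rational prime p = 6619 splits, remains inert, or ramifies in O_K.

Since 159 ≢ 1 mod 4, the ring of integers is ℤ[√159] with discriminant 4·159 = 636.
disc(K) = 636 is not divisible by 6619; 6619 is unramified.
Legendre symbol by Euler's criterion: (159/6619) ≡ 159^3309 ≡ 6618 (mod 6619), i.e. (159/6619) = -1.
d is a non-residue mod p, hence 6619 remains inert in O_K.

inert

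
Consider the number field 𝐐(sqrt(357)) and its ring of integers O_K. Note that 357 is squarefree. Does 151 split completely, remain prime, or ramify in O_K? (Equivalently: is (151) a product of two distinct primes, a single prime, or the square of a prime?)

split — (151) = 𝔭₁𝔭₂ with 𝔭₁ ≠ 𝔭₂

Since 357 ≡ 1 mod 4, the ring of integers is ℤ[(1+√357)/2] with discriminant 357.
Since gcd(151, 357) = 1 the prime 151 does not ramify.
Legendre symbol by Euler's criterion: (357/151) ≡ 357^75 ≡ 1 (mod 151), i.e. (357/151) = 1.
d is a quadratic residue mod p, hence 151 splits in O_K.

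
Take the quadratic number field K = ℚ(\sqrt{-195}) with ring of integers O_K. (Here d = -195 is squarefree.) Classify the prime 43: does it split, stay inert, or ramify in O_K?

43 remains inert

d = -195 ≡ 1 (mod 4), so O_K = ℤ[(1+√-195)/2] and disc(K) = d = -195.
43 ∤ -195, so 43 is unramified.
Compute (-195/43) via Euler: 20^((43-1)/2) mod 43 = 42, so (-195/43) = -1.
Legendre symbol -1 ⇒ 43 is inert.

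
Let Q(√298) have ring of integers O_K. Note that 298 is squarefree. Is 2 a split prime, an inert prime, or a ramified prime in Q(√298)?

2 is ramified

Since 298 ≢ 1 mod 4, the ring of integers is ℤ[√298] with discriminant 4·298 = 1192.
Ramification test: 2 | 1192. The prime 2 ramifies in K.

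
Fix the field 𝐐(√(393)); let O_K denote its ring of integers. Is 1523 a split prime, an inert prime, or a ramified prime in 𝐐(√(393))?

d = 393 ≡ 1 (mod 4), so O_K = ℤ[(1+√393)/2] and disc(K) = d = 393.
Since gcd(1523, 393) = 1 the prime 1523 does not ramify.
Legendre symbol by Euler's criterion: (393/1523) ≡ 393^761 ≡ 1 (mod 1523), i.e. (393/1523) = 1.
Legendre symbol 1 ⇒ 1523 is split.

p splits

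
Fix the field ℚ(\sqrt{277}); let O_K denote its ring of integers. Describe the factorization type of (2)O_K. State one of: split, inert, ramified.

277 mod 4 = 1, hence disc K = 277 and O_K = ℤ[(1+√277)/2].
disc(K) = 277 is not divisible by 2; 2 is unramified.
For p = 2 with d ≡ 1 (mod 4): d mod 8 = 5, so 2 is inert.

inert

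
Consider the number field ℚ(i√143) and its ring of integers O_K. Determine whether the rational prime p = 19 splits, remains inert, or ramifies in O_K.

p splits

-143 mod 4 = 1, hence disc K = -143 and O_K = ℤ[(1+√-143)/2].
Since gcd(19, -143) = 1 the prime 19 does not ramify.
Legendre symbol by Euler's criterion: (-143/19) ≡ (-143)^9 ≡ 1 (mod 19), i.e. (-143/19) = 1.
(-143/19) = 1, so 19 splits.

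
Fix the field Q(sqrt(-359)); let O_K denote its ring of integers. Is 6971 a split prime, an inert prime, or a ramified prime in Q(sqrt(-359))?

6971 splits in O_K

-359 mod 4 = 1, hence disc K = -359 and O_K = ℤ[(1+√-359)/2].
6971 ∤ -359, so 6971 is unramified.
Euler's criterion: (-359)^3485 mod 6971 = 1. Thus (-359|6971) = 1.
d is a quadratic residue mod p, hence 6971 splits in O_K.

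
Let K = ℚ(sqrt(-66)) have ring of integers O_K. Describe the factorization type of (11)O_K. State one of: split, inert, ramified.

d = -66 ≡ 2 (mod 4), so O_K = ℤ[√-66] and disc(K) = 4d = -264.
Ramification test: 11 | -264. The prime 11 ramifies in K.

ramified — (11) = 𝔭²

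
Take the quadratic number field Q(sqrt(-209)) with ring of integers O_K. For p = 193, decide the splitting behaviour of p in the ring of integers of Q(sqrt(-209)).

-209 mod 4 = 3, hence disc K = 4·(-209) = -836 and O_K = ℤ[√-209].
disc(K) = -836 is not divisible by 193; 193 is unramified.
(-209/193) = 177^96 mod 193 = 1, giving Legendre symbol 1.
Legendre symbol 1 ⇒ 193 is split.

split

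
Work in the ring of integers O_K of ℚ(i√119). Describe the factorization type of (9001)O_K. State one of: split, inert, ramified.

inert

-119 mod 4 = 1, hence disc K = -119 and O_K = ℤ[(1+√-119)/2].
disc(K) = -119 is not divisible by 9001; 9001 is unramified.
Compute (-119/9001) via Euler: 8882^((9001-1)/2) mod 9001 = 9000, so (-119/9001) = -1.
d is a non-residue mod p, hence 9001 remains inert in O_K.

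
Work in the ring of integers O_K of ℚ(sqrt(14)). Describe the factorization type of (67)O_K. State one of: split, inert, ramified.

Since 14 ≢ 1 mod 4, the ring of integers is ℤ[√14] with discriminant 4·14 = 56.
Since gcd(67, 56) = 1 the prime 67 does not ramify.
(14/67) = 14^33 mod 67 = 1, giving Legendre symbol 1.
d is a quadratic residue mod p, hence 67 splits in O_K.

67 splits in O_K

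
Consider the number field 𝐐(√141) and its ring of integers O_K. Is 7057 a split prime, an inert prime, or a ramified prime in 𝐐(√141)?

splits completely

d = 141 ≡ 1 (mod 4), so O_K = ℤ[(1+√141)/2] and disc(K) = d = 141.
Since gcd(7057, 141) = 1 the prime 7057 does not ramify.
(141/7057) = 141^3528 mod 7057 = 1, giving Legendre symbol 1.
(141/7057) = 1, so 7057 splits.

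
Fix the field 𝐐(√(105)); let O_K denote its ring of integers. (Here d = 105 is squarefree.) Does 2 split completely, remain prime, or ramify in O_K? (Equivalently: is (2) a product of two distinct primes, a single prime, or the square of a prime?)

2 splits in O_K

105 mod 4 = 1, hence disc K = 105 and O_K = ℤ[(1+√105)/2].
Since gcd(2, 105) = 1 the prime 2 does not ramify.
d ≡ 1 (mod 8); the supplementary law gives 2 split.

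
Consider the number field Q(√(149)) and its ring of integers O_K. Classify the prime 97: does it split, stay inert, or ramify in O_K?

97 remains inert

149 mod 4 = 1, hence disc K = 149 and O_K = ℤ[(1+√149)/2].
Since gcd(97, 149) = 1 the prime 97 does not ramify.
(149/97) = 52^48 mod 97 = 96, giving Legendre symbol -1.
(149/97) = -1, so 97 is inert.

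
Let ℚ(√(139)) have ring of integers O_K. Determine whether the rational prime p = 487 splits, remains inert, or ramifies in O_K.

split

d = 139 ≡ 3 (mod 4), so O_K = ℤ[√139] and disc(K) = 4d = 556.
Since gcd(487, 556) = 1 the prime 487 does not ramify.
Compute (139/487) via Euler: 139^((487-1)/2) mod 487 = 1, so (139/487) = 1.
Legendre symbol 1 ⇒ 487 is split.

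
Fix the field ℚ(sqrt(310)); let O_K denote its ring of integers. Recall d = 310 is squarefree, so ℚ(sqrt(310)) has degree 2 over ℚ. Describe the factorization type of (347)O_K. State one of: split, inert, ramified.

Since 310 ≢ 1 mod 4, the ring of integers is ℤ[√310] with discriminant 4·310 = 1240.
disc(K) = 1240 is not divisible by 347; 347 is unramified.
Euler's criterion: 310^173 mod 347 = 1. Thus (310|347) = 1.
d is a quadratic residue mod p, hence 347 splits in O_K.

splits completely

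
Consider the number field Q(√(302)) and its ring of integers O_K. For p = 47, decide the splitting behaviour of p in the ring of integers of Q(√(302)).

d = 302 ≡ 2 (mod 4), so O_K = ℤ[√302] and disc(K) = 4d = 1208.
47 ∤ 1208, so 47 is unramified.
Euler's criterion: 302^23 mod 47 = 46. Thus (302|47) = -1.
Legendre symbol -1 ⇒ 47 is inert.

remains prime (inert)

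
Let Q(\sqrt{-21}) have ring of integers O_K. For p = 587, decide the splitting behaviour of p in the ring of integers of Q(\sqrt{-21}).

remains prime (inert)

Since -21 ≢ 1 mod 4, the ring of integers is ℤ[√-21] with discriminant 4·(-21) = -84.
587 ∤ -84, so 587 is unramified.
Legendre symbol by Euler's criterion: (-21/587) ≡ (-21)^293 ≡ 586 (mod 587), i.e. (-21/587) = -1.
d is a non-residue mod p, hence 587 remains inert in O_K.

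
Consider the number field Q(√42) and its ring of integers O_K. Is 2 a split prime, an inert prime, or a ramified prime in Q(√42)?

42 mod 4 = 2, hence disc K = 4·42 = 168 and O_K = ℤ[√42].
2 divides disc(K) = 168, so 2 ramifies.

ramifies in O_K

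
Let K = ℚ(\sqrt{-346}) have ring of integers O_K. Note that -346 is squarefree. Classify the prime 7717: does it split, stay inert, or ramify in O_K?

-346 mod 4 = 2, hence disc K = 4·(-346) = -1384 and O_K = ℤ[√-346].
disc(K) = -1384 is not divisible by 7717; 7717 is unramified.
Compute (-346/7717) via Euler: 7371^((7717-1)/2) mod 7717 = 1, so (-346/7717) = 1.
d is a quadratic residue mod p, hence 7717 splits in O_K.

split — (7717) = 𝔭₁𝔭₂ with 𝔭₁ ≠ 𝔭₂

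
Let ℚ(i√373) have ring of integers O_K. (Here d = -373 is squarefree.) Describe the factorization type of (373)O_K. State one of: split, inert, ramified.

373 is ramified

-373 mod 4 = 3, hence disc K = 4·(-373) = -1492 and O_K = ℤ[√-373].
373 divides disc(K) = -1492, so 373 ramifies.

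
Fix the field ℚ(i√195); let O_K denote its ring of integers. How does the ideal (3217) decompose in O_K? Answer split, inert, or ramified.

-195 mod 4 = 1, hence disc K = -195 and O_K = ℤ[(1+√-195)/2].
disc(K) = -195 is not divisible by 3217; 3217 is unramified.
Euler's criterion: (-195)^1608 mod 3217 = 1. Thus (-195|3217) = 1.
Legendre symbol 1 ⇒ 3217 is split.

3217 splits in O_K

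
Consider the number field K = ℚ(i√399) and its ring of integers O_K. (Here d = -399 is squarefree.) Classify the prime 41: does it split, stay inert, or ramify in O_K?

41 remains inert

d = -399 ≡ 1 (mod 4), so O_K = ℤ[(1+√-399)/2] and disc(K) = d = -399.
Since gcd(41, -399) = 1 the prime 41 does not ramify.
Legendre symbol by Euler's criterion: (-399/41) ≡ (-399)^20 ≡ 40 (mod 41), i.e. (-399/41) = -1.
Legendre symbol -1 ⇒ 41 is inert.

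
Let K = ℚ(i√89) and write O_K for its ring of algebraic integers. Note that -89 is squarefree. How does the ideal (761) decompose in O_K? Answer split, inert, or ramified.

Since -89 ≢ 1 mod 4, the ring of integers is ℤ[√-89] with discriminant 4·(-89) = -356.
disc(K) = -356 is not divisible by 761; 761 is unramified.
Legendre symbol by Euler's criterion: (-89/761) ≡ (-89)^380 ≡ 1 (mod 761), i.e. (-89/761) = 1.
Legendre symbol 1 ⇒ 761 is split.

761 splits in O_K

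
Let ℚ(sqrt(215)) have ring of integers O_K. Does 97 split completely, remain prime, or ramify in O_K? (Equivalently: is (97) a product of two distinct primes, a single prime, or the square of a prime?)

d = 215 ≡ 3 (mod 4), so O_K = ℤ[√215] and disc(K) = 4d = 860.
disc(K) = 860 is not divisible by 97; 97 is unramified.
(215/97) = 21^48 mod 97 = 96, giving Legendre symbol -1.
(215/97) = -1, so 97 is inert.

inert — (97) stays prime in O_K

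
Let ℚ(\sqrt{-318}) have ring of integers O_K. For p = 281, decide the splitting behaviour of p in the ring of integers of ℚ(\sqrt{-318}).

Since -318 ≢ 1 mod 4, the ring of integers is ℤ[√-318] with discriminant 4·(-318) = -1272.
disc(K) = -1272 is not divisible by 281; 281 is unramified.
Compute (-318/281) via Euler: 244^((281-1)/2) mod 281 = 280, so (-318/281) = -1.
(-318/281) = -1, so 281 is inert.

281 remains inert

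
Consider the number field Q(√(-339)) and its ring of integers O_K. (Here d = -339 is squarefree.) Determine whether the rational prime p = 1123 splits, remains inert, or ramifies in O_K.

d = -339 ≡ 1 (mod 4), so O_K = ℤ[(1+√-339)/2] and disc(K) = d = -339.
Since gcd(1123, -339) = 1 the prime 1123 does not ramify.
(-339/1123) = 784^561 mod 1123 = 1, giving Legendre symbol 1.
d is a quadratic residue mod p, hence 1123 splits in O_K.

split — (1123) = 𝔭₁𝔭₂ with 𝔭₁ ≠ 𝔭₂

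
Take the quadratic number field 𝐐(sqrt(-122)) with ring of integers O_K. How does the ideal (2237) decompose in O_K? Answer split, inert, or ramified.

d = -122 ≡ 2 (mod 4), so O_K = ℤ[√-122] and disc(K) = 4d = -488.
2237 ∤ -488, so 2237 is unramified.
Legendre symbol by Euler's criterion: (-122/2237) ≡ (-122)^1118 ≡ 2236 (mod 2237), i.e. (-122/2237) = -1.
(-122/2237) = -1, so 2237 is inert.

2237 remains inert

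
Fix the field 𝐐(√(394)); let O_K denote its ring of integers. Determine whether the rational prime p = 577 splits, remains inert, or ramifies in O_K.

577 remains inert

Since 394 ≢ 1 mod 4, the ring of integers is ℤ[√394] with discriminant 4·394 = 1576.
disc(K) = 1576 is not divisible by 577; 577 is unramified.
Euler's criterion: 394^288 mod 577 = 576. Thus (394|577) = -1.
d is a non-residue mod p, hence 577 remains inert in O_K.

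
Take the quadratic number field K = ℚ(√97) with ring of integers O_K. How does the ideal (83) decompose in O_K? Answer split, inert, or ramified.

d = 97 ≡ 1 (mod 4), so O_K = ℤ[(1+√97)/2] and disc(K) = d = 97.
Since gcd(83, 97) = 1 the prime 83 does not ramify.
(97/83) = 14^41 mod 83 = 82, giving Legendre symbol -1.
(97/83) = -1, so 83 is inert.

p is inert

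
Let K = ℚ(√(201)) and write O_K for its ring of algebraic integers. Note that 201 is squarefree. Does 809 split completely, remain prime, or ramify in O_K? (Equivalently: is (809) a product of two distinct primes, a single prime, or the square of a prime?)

d = 201 ≡ 1 (mod 4), so O_K = ℤ[(1+√201)/2] and disc(K) = d = 201.
Since gcd(809, 201) = 1 the prime 809 does not ramify.
Legendre symbol by Euler's criterion: (201/809) ≡ 201^404 ≡ 1 (mod 809), i.e. (201/809) = 1.
d is a quadratic residue mod p, hence 809 splits in O_K.

splits completely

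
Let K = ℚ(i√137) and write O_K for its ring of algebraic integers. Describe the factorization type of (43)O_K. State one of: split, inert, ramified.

p splits

-137 mod 4 = 3, hence disc K = 4·(-137) = -548 and O_K = ℤ[√-137].
Since gcd(43, -548) = 1 the prime 43 does not ramify.
Euler's criterion: (-137)^21 mod 43 = 1. Thus (-137|43) = 1.
(-137/43) = 1, so 43 splits.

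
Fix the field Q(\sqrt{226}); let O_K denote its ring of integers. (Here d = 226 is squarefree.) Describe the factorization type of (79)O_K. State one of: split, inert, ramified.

Since 226 ≢ 1 mod 4, the ring of integers is ℤ[√226] with discriminant 4·226 = 904.
Since gcd(79, 904) = 1 the prime 79 does not ramify.
Compute (226/79) via Euler: 68^((79-1)/2) mod 79 = 78, so (226/79) = -1.
Legendre symbol -1 ⇒ 79 is inert.

79 remains inert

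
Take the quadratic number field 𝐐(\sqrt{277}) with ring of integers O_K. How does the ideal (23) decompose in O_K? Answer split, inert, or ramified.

split

Since 277 ≡ 1 mod 4, the ring of integers is ℤ[(1+√277)/2] with discriminant 277.
Since gcd(23, 277) = 1 the prime 23 does not ramify.
Compute (277/23) via Euler: 1^((23-1)/2) mod 23 = 1, so (277/23) = 1.
Legendre symbol 1 ⇒ 23 is split.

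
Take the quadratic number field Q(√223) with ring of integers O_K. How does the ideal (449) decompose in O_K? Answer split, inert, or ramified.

d = 223 ≡ 3 (mod 4), so O_K = ℤ[√223] and disc(K) = 4d = 892.
Since gcd(449, 892) = 1 the prime 449 does not ramify.
Legendre symbol by Euler's criterion: (223/449) ≡ 223^224 ≡ 448 (mod 449), i.e. (223/449) = -1.
(223/449) = -1, so 449 is inert.

449 remains inert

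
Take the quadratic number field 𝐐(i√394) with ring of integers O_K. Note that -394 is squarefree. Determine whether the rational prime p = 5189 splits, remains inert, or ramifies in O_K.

splits completely

d = -394 ≡ 2 (mod 4), so O_K = ℤ[√-394] and disc(K) = 4d = -1576.
disc(K) = -1576 is not divisible by 5189; 5189 is unramified.
Legendre symbol by Euler's criterion: (-394/5189) ≡ (-394)^2594 ≡ 1 (mod 5189), i.e. (-394/5189) = 1.
(-394/5189) = 1, so 5189 splits.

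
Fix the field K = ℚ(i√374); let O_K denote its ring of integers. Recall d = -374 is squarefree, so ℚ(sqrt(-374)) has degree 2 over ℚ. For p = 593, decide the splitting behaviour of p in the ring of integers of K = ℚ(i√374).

Since -374 ≢ 1 mod 4, the ring of integers is ℤ[√-374] with discriminant 4·(-374) = -1496.
disc(K) = -1496 is not divisible by 593; 593 is unramified.
Legendre symbol by Euler's criterion: (-374/593) ≡ (-374)^296 ≡ 592 (mod 593), i.e. (-374/593) = -1.
(-374/593) = -1, so 593 is inert.

p is inert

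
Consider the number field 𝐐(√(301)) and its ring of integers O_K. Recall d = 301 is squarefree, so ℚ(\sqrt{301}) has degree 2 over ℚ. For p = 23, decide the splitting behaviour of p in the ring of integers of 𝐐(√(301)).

p splits

301 mod 4 = 1, hence disc K = 301 and O_K = ℤ[(1+√301)/2].
23 ∤ 301, so 23 is unramified.
(301/23) = 2^11 mod 23 = 1, giving Legendre symbol 1.
Legendre symbol 1 ⇒ 23 is split.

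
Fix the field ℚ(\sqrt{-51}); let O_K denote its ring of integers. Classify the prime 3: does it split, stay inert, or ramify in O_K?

p ramifies

Since -51 ≡ 1 mod 4, the ring of integers is ℤ[(1+√-51)/2] with discriminant -51.
disc(K) = -51 = 3·(-17), so p = 3 is ramified.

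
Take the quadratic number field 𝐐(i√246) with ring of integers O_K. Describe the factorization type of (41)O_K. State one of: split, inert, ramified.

ramified — (41) = 𝔭²

-246 mod 4 = 2, hence disc K = 4·(-246) = -984 and O_K = ℤ[√-246].
Ramification test: 41 | -984. The prime 41 ramifies in K.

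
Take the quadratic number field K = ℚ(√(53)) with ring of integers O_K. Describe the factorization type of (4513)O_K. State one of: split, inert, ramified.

remains prime (inert)

d = 53 ≡ 1 (mod 4), so O_K = ℤ[(1+√53)/2] and disc(K) = d = 53.
disc(K) = 53 is not divisible by 4513; 4513 is unramified.
Compute (53/4513) via Euler: 53^((4513-1)/2) mod 4513 = 4512, so (53/4513) = -1.
(53/4513) = -1, so 4513 is inert.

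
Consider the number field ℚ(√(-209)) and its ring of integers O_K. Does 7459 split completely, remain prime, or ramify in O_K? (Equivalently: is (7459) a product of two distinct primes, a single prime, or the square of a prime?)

p is inert

d = -209 ≡ 3 (mod 4), so O_K = ℤ[√-209] and disc(K) = 4d = -836.
7459 ∤ -836, so 7459 is unramified.
Legendre symbol by Euler's criterion: (-209/7459) ≡ (-209)^3729 ≡ 7458 (mod 7459), i.e. (-209/7459) = -1.
(-209/7459) = -1, so 7459 is inert.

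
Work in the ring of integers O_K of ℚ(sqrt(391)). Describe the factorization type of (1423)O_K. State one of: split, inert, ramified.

Since 391 ≢ 1 mod 4, the ring of integers is ℤ[√391] with discriminant 4·391 = 1564.
1423 ∤ 1564, so 1423 is unramified.
(391/1423) = 391^711 mod 1423 = 1422, giving Legendre symbol -1.
(391/1423) = -1, so 1423 is inert.

inert — (1423) stays prime in O_K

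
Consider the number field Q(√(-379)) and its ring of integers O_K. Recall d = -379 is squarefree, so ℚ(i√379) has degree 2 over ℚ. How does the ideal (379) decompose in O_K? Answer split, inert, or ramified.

-379 mod 4 = 1, hence disc K = -379 and O_K = ℤ[(1+√-379)/2].
379 divides disc(K) = -379, so 379 ramifies.

ramified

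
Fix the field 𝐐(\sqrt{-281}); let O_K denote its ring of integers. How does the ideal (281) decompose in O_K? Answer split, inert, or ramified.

-281 mod 4 = 3, hence disc K = 4·(-281) = -1124 and O_K = ℤ[√-281].
281 divides disc(K) = -1124, so 281 ramifies.

ramified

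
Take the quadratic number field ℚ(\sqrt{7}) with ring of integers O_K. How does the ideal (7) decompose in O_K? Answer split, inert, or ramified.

ramified — (7) = 𝔭²

7 mod 4 = 3, hence disc K = 4·7 = 28 and O_K = ℤ[√7].
7 divides disc(K) = 28, so 7 ramifies.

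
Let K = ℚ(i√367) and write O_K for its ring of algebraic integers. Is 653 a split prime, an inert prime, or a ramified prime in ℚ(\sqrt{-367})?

Since -367 ≡ 1 mod 4, the ring of integers is ℤ[(1+√-367)/2] with discriminant -367.
653 ∤ -367, so 653 is unramified.
Euler's criterion: (-367)^326 mod 653 = 652. Thus (-367|653) = -1.
d is a non-residue mod p, hence 653 remains inert in O_K.

653 remains inert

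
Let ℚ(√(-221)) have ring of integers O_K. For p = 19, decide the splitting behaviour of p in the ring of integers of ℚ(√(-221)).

Since -221 ≢ 1 mod 4, the ring of integers is ℤ[√-221] with discriminant 4·(-221) = -884.
Since gcd(19, -884) = 1 the prime 19 does not ramify.
Legendre symbol by Euler's criterion: (-221/19) ≡ (-221)^9 ≡ 1 (mod 19), i.e. (-221/19) = 1.
d is a quadratic residue mod p, hence 19 splits in O_K.

split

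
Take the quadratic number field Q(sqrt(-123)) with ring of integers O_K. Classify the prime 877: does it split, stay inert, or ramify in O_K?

-123 mod 4 = 1, hence disc K = -123 and O_K = ℤ[(1+√-123)/2].
877 ∤ -123, so 877 is unramified.
(-123/877) = 754^438 mod 877 = 1, giving Legendre symbol 1.
(-123/877) = 1, so 877 splits.

p splits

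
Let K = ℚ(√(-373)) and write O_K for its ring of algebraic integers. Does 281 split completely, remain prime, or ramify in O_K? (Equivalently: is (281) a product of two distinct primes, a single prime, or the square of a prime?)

inert

-373 mod 4 = 3, hence disc K = 4·(-373) = -1492 and O_K = ℤ[√-373].
disc(K) = -1492 is not divisible by 281; 281 is unramified.
Compute (-373/281) via Euler: 189^((281-1)/2) mod 281 = 280, so (-373/281) = -1.
(-373/281) = -1, so 281 is inert.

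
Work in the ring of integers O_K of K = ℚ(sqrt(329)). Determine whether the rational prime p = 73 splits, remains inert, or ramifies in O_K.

split — (73) = 𝔭₁𝔭₂ with 𝔭₁ ≠ 𝔭₂

Since 329 ≡ 1 mod 4, the ring of integers is ℤ[(1+√329)/2] with discriminant 329.
disc(K) = 329 is not divisible by 73; 73 is unramified.
Euler's criterion: 329^36 mod 73 = 1. Thus (329|73) = 1.
d is a quadratic residue mod p, hence 73 splits in O_K.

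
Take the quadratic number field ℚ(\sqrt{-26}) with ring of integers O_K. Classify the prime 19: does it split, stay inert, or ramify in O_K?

p is inert

-26 mod 4 = 2, hence disc K = 4·(-26) = -104 and O_K = ℤ[√-26].
19 ∤ -104, so 19 is unramified.
Compute (-26/19) via Euler: 12^((19-1)/2) mod 19 = 18, so (-26/19) = -1.
Legendre symbol -1 ⇒ 19 is inert.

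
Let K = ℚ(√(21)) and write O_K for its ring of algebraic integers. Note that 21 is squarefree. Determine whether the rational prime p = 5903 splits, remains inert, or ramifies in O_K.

p is inert

21 mod 4 = 1, hence disc K = 21 and O_K = ℤ[(1+√21)/2].
5903 ∤ 21, so 5903 is unramified.
Compute (21/5903) via Euler: 21^((5903-1)/2) mod 5903 = 5902, so (21/5903) = -1.
Legendre symbol -1 ⇒ 5903 is inert.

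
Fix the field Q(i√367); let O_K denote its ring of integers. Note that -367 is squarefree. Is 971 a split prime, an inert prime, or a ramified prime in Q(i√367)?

-367 mod 4 = 1, hence disc K = -367 and O_K = ℤ[(1+√-367)/2].
Since gcd(971, -367) = 1 the prime 971 does not ramify.
(-367/971) = 604^485 mod 971 = 1, giving Legendre symbol 1.
Legendre symbol 1 ⇒ 971 is split.

split — (971) = 𝔭₁𝔭₂ with 𝔭₁ ≠ 𝔭₂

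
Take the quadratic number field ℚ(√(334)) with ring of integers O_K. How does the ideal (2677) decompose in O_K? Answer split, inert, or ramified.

split

Since 334 ≢ 1 mod 4, the ring of integers is ℤ[√334] with discriminant 4·334 = 1336.
Since gcd(2677, 1336) = 1 the prime 2677 does not ramify.
Compute (334/2677) via Euler: 334^((2677-1)/2) mod 2677 = 1, so (334/2677) = 1.
Legendre symbol 1 ⇒ 2677 is split.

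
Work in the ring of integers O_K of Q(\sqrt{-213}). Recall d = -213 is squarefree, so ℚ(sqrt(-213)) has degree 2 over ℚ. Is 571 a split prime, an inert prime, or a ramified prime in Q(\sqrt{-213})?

-213 mod 4 = 3, hence disc K = 4·(-213) = -852 and O_K = ℤ[√-213].
Since gcd(571, -852) = 1 the prime 571 does not ramify.
Euler's criterion: (-213)^285 mod 571 = 570. Thus (-213|571) = -1.
d is a non-residue mod p, hence 571 remains inert in O_K.

p is inert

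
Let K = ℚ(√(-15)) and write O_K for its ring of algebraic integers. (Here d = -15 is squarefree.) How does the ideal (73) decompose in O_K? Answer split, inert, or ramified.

73 remains inert

Since -15 ≡ 1 mod 4, the ring of integers is ℤ[(1+√-15)/2] with discriminant -15.
73 ∤ -15, so 73 is unramified.
(-15/73) = 58^36 mod 73 = 72, giving Legendre symbol -1.
Legendre symbol -1 ⇒ 73 is inert.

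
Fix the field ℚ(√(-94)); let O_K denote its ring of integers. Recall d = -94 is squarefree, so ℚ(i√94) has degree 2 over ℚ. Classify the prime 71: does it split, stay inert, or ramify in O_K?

d = -94 ≡ 2 (mod 4), so O_K = ℤ[√-94] and disc(K) = 4d = -376.
Since gcd(71, -376) = 1 the prime 71 does not ramify.
Euler's criterion: (-94)^35 mod 71 = 1. Thus (-94|71) = 1.
(-94/71) = 1, so 71 splits.

split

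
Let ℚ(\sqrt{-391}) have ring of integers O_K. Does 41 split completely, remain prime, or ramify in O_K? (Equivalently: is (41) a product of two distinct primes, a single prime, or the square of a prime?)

inert

-391 mod 4 = 1, hence disc K = -391 and O_K = ℤ[(1+√-391)/2].
41 ∤ -391, so 41 is unramified.
Euler's criterion: (-391)^20 mod 41 = 40. Thus (-391|41) = -1.
Legendre symbol -1 ⇒ 41 is inert.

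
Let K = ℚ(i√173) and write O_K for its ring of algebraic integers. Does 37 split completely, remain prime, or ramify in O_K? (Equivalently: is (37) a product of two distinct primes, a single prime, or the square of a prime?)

d = -173 ≡ 3 (mod 4), so O_K = ℤ[√-173] and disc(K) = 4d = -692.
Since gcd(37, -692) = 1 the prime 37 does not ramify.
Euler's criterion: (-173)^18 mod 37 = 1. Thus (-173|37) = 1.
(-173/37) = 1, so 37 splits.

split — (37) = 𝔭₁𝔭₂ with 𝔭₁ ≠ 𝔭₂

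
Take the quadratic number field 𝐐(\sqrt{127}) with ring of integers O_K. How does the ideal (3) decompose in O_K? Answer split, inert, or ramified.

split

d = 127 ≡ 3 (mod 4), so O_K = ℤ[√127] and disc(K) = 4d = 508.
Since gcd(3, 508) = 1 the prime 3 does not ramify.
Legendre symbol by Euler's criterion: (127/3) ≡ 127^1 ≡ 1 (mod 3), i.e. (127/3) = 1.
Legendre symbol 1 ⇒ 3 is split.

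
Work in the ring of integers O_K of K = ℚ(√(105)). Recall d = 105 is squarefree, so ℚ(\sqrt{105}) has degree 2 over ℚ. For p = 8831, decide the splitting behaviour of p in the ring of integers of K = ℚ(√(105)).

Since 105 ≡ 1 mod 4, the ring of integers is ℤ[(1+√105)/2] with discriminant 105.
Since gcd(8831, 105) = 1 the prime 8831 does not ramify.
Legendre symbol by Euler's criterion: (105/8831) ≡ 105^4415 ≡ 8830 (mod 8831), i.e. (105/8831) = -1.
(105/8831) = -1, so 8831 is inert.

inert — (8831) stays prime in O_K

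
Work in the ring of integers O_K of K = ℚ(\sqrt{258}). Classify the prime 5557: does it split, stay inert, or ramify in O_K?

5557 remains inert

Since 258 ≢ 1 mod 4, the ring of integers is ℤ[√258] with discriminant 4·258 = 1032.
5557 ∤ 1032, so 5557 is unramified.
(258/5557) = 258^2778 mod 5557 = 5556, giving Legendre symbol -1.
(258/5557) = -1, so 5557 is inert.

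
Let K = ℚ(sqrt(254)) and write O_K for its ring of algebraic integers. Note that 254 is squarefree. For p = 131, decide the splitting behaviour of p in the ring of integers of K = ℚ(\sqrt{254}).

Since 254 ≢ 1 mod 4, the ring of integers is ℤ[√254] with discriminant 4·254 = 1016.
disc(K) = 1016 is not divisible by 131; 131 is unramified.
Legendre symbol by Euler's criterion: (254/131) ≡ 254^65 ≡ 1 (mod 131), i.e. (254/131) = 1.
Legendre symbol 1 ⇒ 131 is split.

p splits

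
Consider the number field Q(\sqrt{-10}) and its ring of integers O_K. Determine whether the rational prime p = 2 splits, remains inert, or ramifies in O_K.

2 is ramified

-10 mod 4 = 2, hence disc K = 4·(-10) = -40 and O_K = ℤ[√-10].
2 divides disc(K) = -40, so 2 ramifies.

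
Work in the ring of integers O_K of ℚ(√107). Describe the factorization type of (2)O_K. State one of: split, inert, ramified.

ramifies in O_K

Since 107 ≢ 1 mod 4, the ring of integers is ℤ[√107] with discriminant 4·107 = 428.
disc(K) = 428 = 2·214, so p = 2 is ramified.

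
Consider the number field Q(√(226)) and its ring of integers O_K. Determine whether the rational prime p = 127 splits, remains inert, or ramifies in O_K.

split — (127) = 𝔭₁𝔭₂ with 𝔭₁ ≠ 𝔭₂

Since 226 ≢ 1 mod 4, the ring of integers is ℤ[√226] with discriminant 4·226 = 904.
disc(K) = 904 is not divisible by 127; 127 is unramified.
Legendre symbol by Euler's criterion: (226/127) ≡ 226^63 ≡ 1 (mod 127), i.e. (226/127) = 1.
Legendre symbol 1 ⇒ 127 is split.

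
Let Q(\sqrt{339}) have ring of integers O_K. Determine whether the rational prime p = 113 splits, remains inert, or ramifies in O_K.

p ramifies

Since 339 ≢ 1 mod 4, the ring of integers is ℤ[√339] with discriminant 4·339 = 1356.
113 divides disc(K) = 1356, so 113 ramifies.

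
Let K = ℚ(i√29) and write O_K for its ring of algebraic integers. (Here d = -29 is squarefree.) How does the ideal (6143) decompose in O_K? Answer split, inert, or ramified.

remains prime (inert)

Since -29 ≢ 1 mod 4, the ring of integers is ℤ[√-29] with discriminant 4·(-29) = -116.
disc(K) = -116 is not divisible by 6143; 6143 is unramified.
Euler's criterion: (-29)^3071 mod 6143 = 6142. Thus (-29|6143) = -1.
d is a non-residue mod p, hence 6143 remains inert in O_K.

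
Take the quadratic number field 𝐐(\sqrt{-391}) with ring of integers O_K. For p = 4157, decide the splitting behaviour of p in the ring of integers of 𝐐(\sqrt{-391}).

4157 remains inert

Since -391 ≡ 1 mod 4, the ring of integers is ℤ[(1+√-391)/2] with discriminant -391.
4157 ∤ -391, so 4157 is unramified.
Compute (-391/4157) via Euler: 3766^((4157-1)/2) mod 4157 = 4156, so (-391/4157) = -1.
Legendre symbol -1 ⇒ 4157 is inert.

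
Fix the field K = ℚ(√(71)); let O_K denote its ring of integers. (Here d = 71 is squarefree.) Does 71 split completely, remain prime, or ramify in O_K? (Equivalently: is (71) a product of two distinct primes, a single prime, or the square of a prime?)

71 mod 4 = 3, hence disc K = 4·71 = 284 and O_K = ℤ[√71].
71 divides disc(K) = 284, so 71 ramifies.

ramifies in O_K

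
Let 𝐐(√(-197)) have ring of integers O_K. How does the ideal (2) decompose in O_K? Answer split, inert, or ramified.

ramifies in O_K

Since -197 ≢ 1 mod 4, the ring of integers is ℤ[√-197] with discriminant 4·(-197) = -788.
2 divides disc(K) = -788, so 2 ramifies.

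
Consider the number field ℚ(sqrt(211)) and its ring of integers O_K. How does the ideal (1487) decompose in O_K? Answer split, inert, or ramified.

p splits

Since 211 ≢ 1 mod 4, the ring of integers is ℤ[√211] with discriminant 4·211 = 844.
disc(K) = 844 is not divisible by 1487; 1487 is unramified.
Legendre symbol by Euler's criterion: (211/1487) ≡ 211^743 ≡ 1 (mod 1487), i.e. (211/1487) = 1.
d is a quadratic residue mod p, hence 1487 splits in O_K.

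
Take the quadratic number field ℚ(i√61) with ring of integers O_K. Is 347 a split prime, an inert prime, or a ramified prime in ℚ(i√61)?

Since -61 ≢ 1 mod 4, the ring of integers is ℤ[√-61] with discriminant 4·(-61) = -244.
disc(K) = -244 is not divisible by 347; 347 is unramified.
(-61/347) = 286^173 mod 347 = 346, giving Legendre symbol -1.
(-61/347) = -1, so 347 is inert.

p is inert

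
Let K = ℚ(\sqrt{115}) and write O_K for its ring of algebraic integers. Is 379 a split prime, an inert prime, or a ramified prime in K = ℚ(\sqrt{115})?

split

115 mod 4 = 3, hence disc K = 4·115 = 460 and O_K = ℤ[√115].
Since gcd(379, 460) = 1 the prime 379 does not ramify.
Euler's criterion: 115^189 mod 379 = 1. Thus (115|379) = 1.
Legendre symbol 1 ⇒ 379 is split.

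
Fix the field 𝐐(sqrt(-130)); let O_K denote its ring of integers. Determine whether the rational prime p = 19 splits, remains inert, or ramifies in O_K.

-130 mod 4 = 2, hence disc K = 4·(-130) = -520 and O_K = ℤ[√-130].
disc(K) = -520 is not divisible by 19; 19 is unramified.
Euler's criterion: (-130)^9 mod 19 = 18. Thus (-130|19) = -1.
d is a non-residue mod p, hence 19 remains inert in O_K.

p is inert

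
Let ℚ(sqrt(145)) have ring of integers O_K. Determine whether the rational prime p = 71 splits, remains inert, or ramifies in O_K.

splits completely

d = 145 ≡ 1 (mod 4), so O_K = ℤ[(1+√145)/2] and disc(K) = d = 145.
disc(K) = 145 is not divisible by 71; 71 is unramified.
(145/71) = 3^35 mod 71 = 1, giving Legendre symbol 1.
Legendre symbol 1 ⇒ 71 is split.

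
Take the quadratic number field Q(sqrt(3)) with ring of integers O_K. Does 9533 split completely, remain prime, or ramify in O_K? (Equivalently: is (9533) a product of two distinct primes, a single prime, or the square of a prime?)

3 mod 4 = 3, hence disc K = 4·3 = 12 and O_K = ℤ[√3].
disc(K) = 12 is not divisible by 9533; 9533 is unramified.
Euler's criterion: 3^4766 mod 9533 = 9532. Thus (3|9533) = -1.
d is a non-residue mod p, hence 9533 remains inert in O_K.

inert — (9533) stays prime in O_K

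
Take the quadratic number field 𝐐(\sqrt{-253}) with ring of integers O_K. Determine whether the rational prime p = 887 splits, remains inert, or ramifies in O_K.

p splits

Since -253 ≢ 1 mod 4, the ring of integers is ℤ[√-253] with discriminant 4·(-253) = -1012.
887 ∤ -1012, so 887 is unramified.
Compute (-253/887) via Euler: 634^((887-1)/2) mod 887 = 1, so (-253/887) = 1.
d is a quadratic residue mod p, hence 887 splits in O_K.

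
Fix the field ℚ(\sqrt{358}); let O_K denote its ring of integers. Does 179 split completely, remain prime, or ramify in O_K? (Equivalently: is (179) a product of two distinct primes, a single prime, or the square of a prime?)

358 mod 4 = 2, hence disc K = 4·358 = 1432 and O_K = ℤ[√358].
disc(K) = 1432 = 179·8, so p = 179 is ramified.

ramified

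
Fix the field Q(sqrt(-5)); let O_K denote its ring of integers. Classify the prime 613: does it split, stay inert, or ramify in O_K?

Since -5 ≢ 1 mod 4, the ring of integers is ℤ[√-5] with discriminant 4·(-5) = -20.
Since gcd(613, -20) = 1 the prime 613 does not ramify.
Legendre symbol by Euler's criterion: (-5/613) ≡ (-5)^306 ≡ 612 (mod 613), i.e. (-5/613) = -1.
(-5/613) = -1, so 613 is inert.

inert — (613) stays prime in O_K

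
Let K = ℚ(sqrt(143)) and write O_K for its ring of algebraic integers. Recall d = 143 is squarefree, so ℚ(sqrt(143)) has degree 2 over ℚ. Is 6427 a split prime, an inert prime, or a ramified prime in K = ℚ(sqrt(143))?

splits completely

d = 143 ≡ 3 (mod 4), so O_K = ℤ[√143] and disc(K) = 4d = 572.
Since gcd(6427, 572) = 1 the prime 6427 does not ramify.
(143/6427) = 143^3213 mod 6427 = 1, giving Legendre symbol 1.
Legendre symbol 1 ⇒ 6427 is split.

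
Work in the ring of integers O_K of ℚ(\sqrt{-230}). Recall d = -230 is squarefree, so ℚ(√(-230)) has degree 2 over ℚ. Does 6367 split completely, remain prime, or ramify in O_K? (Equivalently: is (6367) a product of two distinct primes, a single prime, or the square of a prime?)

p splits

-230 mod 4 = 2, hence disc K = 4·(-230) = -920 and O_K = ℤ[√-230].
disc(K) = -920 is not divisible by 6367; 6367 is unramified.
Euler's criterion: (-230)^3183 mod 6367 = 1. Thus (-230|6367) = 1.
(-230/6367) = 1, so 6367 splits.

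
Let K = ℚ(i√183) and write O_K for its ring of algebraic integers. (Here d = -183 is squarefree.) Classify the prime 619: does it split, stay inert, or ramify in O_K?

-183 mod 4 = 1, hence disc K = -183 and O_K = ℤ[(1+√-183)/2].
619 ∤ -183, so 619 is unramified.
(-183/619) = 436^309 mod 619 = 1, giving Legendre symbol 1.
d is a quadratic residue mod p, hence 619 splits in O_K.

p splits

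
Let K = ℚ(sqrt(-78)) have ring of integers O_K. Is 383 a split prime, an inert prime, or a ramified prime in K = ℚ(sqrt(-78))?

splits completely

d = -78 ≡ 2 (mod 4), so O_K = ℤ[√-78] and disc(K) = 4d = -312.
383 ∤ -312, so 383 is unramified.
Compute (-78/383) via Euler: 305^((383-1)/2) mod 383 = 1, so (-78/383) = 1.
d is a quadratic residue mod p, hence 383 splits in O_K.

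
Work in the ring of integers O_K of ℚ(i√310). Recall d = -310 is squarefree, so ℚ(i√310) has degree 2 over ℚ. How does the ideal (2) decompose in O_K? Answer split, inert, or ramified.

ramified

d = -310 ≡ 2 (mod 4), so O_K = ℤ[√-310] and disc(K) = 4d = -1240.
2 divides disc(K) = -1240, so 2 ramifies.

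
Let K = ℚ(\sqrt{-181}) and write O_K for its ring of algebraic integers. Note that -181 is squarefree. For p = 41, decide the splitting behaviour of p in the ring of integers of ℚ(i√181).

Since -181 ≢ 1 mod 4, the ring of integers is ℤ[√-181] with discriminant 4·(-181) = -724.
Since gcd(41, -724) = 1 the prime 41 does not ramify.
(-181/41) = 24^20 mod 41 = 40, giving Legendre symbol -1.
(-181/41) = -1, so 41 is inert.

inert — (41) stays prime in O_K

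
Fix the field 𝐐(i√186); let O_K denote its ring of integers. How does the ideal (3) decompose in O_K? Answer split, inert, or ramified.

d = -186 ≡ 2 (mod 4), so O_K = ℤ[√-186] and disc(K) = 4d = -744.
disc(K) = -744 = 3·(-248), so p = 3 is ramified.

ramified — (3) = 𝔭²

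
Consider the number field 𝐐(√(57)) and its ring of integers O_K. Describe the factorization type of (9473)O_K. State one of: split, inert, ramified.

remains prime (inert)

d = 57 ≡ 1 (mod 4), so O_K = ℤ[(1+√57)/2] and disc(K) = d = 57.
disc(K) = 57 is not divisible by 9473; 9473 is unramified.
Compute (57/9473) via Euler: 57^((9473-1)/2) mod 9473 = 9472, so (57/9473) = -1.
d is a non-residue mod p, hence 9473 remains inert in O_K.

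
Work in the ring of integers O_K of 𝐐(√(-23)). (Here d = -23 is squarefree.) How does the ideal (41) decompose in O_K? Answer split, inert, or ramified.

d = -23 ≡ 1 (mod 4), so O_K = ℤ[(1+√-23)/2] and disc(K) = d = -23.
41 ∤ -23, so 41 is unramified.
(-23/41) = 18^20 mod 41 = 1, giving Legendre symbol 1.
d is a quadratic residue mod p, hence 41 splits in O_K.

41 splits in O_K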